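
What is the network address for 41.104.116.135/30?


IP:   00101001.01101000.01110100.10000111
Mask: 11111111.11111111.11111111.11111100
AND operation:
Net:  00101001.01101000.01110100.10000100
Network: 41.104.116.132/30


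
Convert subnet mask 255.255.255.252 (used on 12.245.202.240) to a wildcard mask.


Subnet mask: 255.255.255.252
Wildcard = 255.255.255.255 - subnet mask
255 - 255 = 0
255 - 255 = 0
255 - 255 = 0
255 - 252 = 3
Wildcard: 0.0.0.3


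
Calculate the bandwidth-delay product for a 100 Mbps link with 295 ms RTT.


BDP = bandwidth * RTT
= 100 Mbps * 295 ms
= 100 * 1e6 * 295 / 1000 bits
= 29500000 bits
= 3687500 bytes
= 3601.0742 KB
BDP = 29500000 bits (3687500 bytes)


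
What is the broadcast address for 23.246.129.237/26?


Network: 23.246.129.192/26
Host bits = 6
Set all host bits to 1:
Broadcast: 23.246.129.255


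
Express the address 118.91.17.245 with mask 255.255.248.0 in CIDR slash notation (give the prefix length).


Binary: 11111111.11111111.11111000.00000000
Count leading 1s
Prefix: /21


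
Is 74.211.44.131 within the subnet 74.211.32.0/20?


Subnet network: 74.211.32.0
Test IP AND mask: 74.211.32.0
Yes, 74.211.44.131 is in 74.211.32.0/20


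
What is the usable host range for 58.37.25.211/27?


Network: 58.37.25.192
Broadcast: 58.37.25.223
First usable = network + 1
Last usable = broadcast - 1
Range: 58.37.25.193 to 58.37.25.222


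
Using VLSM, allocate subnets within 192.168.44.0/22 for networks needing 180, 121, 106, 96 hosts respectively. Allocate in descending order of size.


180 hosts -> /24 (254 usable): 192.168.44.0/24
121 hosts -> /25 (126 usable): 192.168.45.0/25
106 hosts -> /25 (126 usable): 192.168.45.128/25
96 hosts -> /25 (126 usable): 192.168.46.0/25
Allocation: 192.168.44.0/24 (180 hosts, 254 usable); 192.168.45.0/25 (121 hosts, 126 usable); 192.168.45.128/25 (106 hosts, 126 usable); 192.168.46.0/25 (96 hosts, 126 usable)


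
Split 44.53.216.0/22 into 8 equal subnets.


New prefix = 22 + 3 = 25
Each subnet has 128 addresses
  44.53.216.0/25
  44.53.216.128/25
  44.53.217.0/25
  44.53.217.128/25
  44.53.218.0/25
  44.53.218.128/25
  44.53.219.0/25
  44.53.219.128/25
Subnets: 44.53.216.0/25, 44.53.216.128/25, 44.53.217.0/25, 44.53.217.128/25, 44.53.218.0/25, 44.53.218.128/25, 44.53.219.0/25, 44.53.219.128/25


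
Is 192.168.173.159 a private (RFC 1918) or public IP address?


RFC 1918 private ranges:
  10.0.0.0/8 (10.0.0.0 - 10.255.255.255)
  172.16.0.0/12 (172.16.0.0 - 172.31.255.255)
  192.168.0.0/16 (192.168.0.0 - 192.168.255.255)
Private (in 192.168.0.0/16)


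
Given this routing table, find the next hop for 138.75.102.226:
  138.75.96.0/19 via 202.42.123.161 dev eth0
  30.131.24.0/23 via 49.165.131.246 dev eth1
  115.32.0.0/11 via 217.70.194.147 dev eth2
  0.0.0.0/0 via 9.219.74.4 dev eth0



Longest prefix match for 138.75.102.226:
  /19 138.75.96.0: MATCH
  /23 30.131.24.0: no
  /11 115.32.0.0: no
  /0 0.0.0.0: MATCH
Selected: next-hop 202.42.123.161 via eth0 (matched /19)


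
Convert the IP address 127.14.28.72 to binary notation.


127 = 01111111
14 = 00001110
28 = 00011100
72 = 01001000
Binary: 01111111.00001110.00011100.01001000


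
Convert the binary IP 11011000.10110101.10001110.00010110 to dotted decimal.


11011000 = 216
10110101 = 181
10001110 = 142
00010110 = 22
IP: 216.181.142.22


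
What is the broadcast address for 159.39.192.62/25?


Network: 159.39.192.0/25
Host bits = 7
Set all host bits to 1:
Broadcast: 159.39.192.127


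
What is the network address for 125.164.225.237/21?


IP:   01111101.10100100.11100001.11101101
Mask: 11111111.11111111.11111000.00000000
AND operation:
Net:  01111101.10100100.11100000.00000000
Network: 125.164.224.0/21


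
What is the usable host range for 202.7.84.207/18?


Network: 202.7.64.0
Broadcast: 202.7.127.255
First usable = network + 1
Last usable = broadcast - 1
Range: 202.7.64.1 to 202.7.127.254


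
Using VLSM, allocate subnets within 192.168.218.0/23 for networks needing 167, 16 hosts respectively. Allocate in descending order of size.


167 hosts -> /24 (254 usable): 192.168.218.0/24
16 hosts -> /27 (30 usable): 192.168.219.0/27
Allocation: 192.168.218.0/24 (167 hosts, 254 usable); 192.168.219.0/27 (16 hosts, 30 usable)


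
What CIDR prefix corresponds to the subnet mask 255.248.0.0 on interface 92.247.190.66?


Binary: 11111111.11111000.00000000.00000000
Count leading 1s
Prefix: /13


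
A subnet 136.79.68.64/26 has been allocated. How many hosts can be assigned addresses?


Host bits = 32 - 26 = 6
Total addresses = 2^6 = 64
Usable = total - 2 (network and broadcast)
Usable hosts: 62


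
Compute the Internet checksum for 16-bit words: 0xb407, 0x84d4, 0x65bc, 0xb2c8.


Sum all words (with carry folding):
+ 0xb407 = 0xb407
+ 0x84d4 = 0x38dc
+ 0x65bc = 0x9e98
+ 0xb2c8 = 0x5161
One's complement: ~0x5161
Checksum = 0xae9e


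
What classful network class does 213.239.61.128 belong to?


First octet: 213
Binary: 11010101
110xxxxx -> Class C (192-223)
Class C, default mask 255.255.255.0 (/24)


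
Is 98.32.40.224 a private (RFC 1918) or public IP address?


RFC 1918 private ranges:
  10.0.0.0/8 (10.0.0.0 - 10.255.255.255)
  172.16.0.0/12 (172.16.0.0 - 172.31.255.255)
  192.168.0.0/16 (192.168.0.0 - 192.168.255.255)
Public (not in any RFC 1918 range)


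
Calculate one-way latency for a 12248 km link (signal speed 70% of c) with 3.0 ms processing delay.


Speed = 0.7 * 3e5 km/s = 210000 km/s
Propagation delay = 12248 / 210000 = 0.0583 s = 58.3238 ms
Processing delay = 3.0 ms
Total one-way latency = 61.3238 ms


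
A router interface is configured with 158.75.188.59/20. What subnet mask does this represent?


/20 means 20 network bits, 12 host bits
Binary: 11111111111111111111000000000000
Mask: 255.255.240.0


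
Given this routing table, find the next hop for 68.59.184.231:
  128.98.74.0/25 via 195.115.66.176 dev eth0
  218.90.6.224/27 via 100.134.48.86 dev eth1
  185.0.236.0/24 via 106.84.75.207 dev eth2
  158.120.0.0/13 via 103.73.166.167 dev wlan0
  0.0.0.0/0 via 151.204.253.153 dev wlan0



Longest prefix match for 68.59.184.231:
  /25 128.98.74.0: no
  /27 218.90.6.224: no
  /24 185.0.236.0: no
  /13 158.120.0.0: no
  /0 0.0.0.0: MATCH
Selected: next-hop 151.204.253.153 via wlan0 (matched /0)


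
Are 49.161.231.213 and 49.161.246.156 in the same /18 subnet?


Mask: 255.255.192.0
49.161.231.213 AND mask = 49.161.192.0
49.161.246.156 AND mask = 49.161.192.0
Yes, same subnet (49.161.192.0)


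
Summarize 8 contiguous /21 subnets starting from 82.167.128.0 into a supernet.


Original prefix: /21
Number of subnets: 8 = 2^3
New prefix = 21 - 3 = 18
Supernet: 82.167.128.0/18


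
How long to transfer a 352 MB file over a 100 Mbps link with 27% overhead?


Effective throughput = 100 * (1 - 27/100) = 73 Mbps
File size in Mb = 352 * 8 = 2816 Mb
Time = 2816 / 73
Time = 38.5753 seconds


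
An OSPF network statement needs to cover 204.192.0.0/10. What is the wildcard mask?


Subnet mask: 255.192.0.0
Wildcard = 255.255.255.255 - subnet mask
255 - 255 = 0
255 - 192 = 63
255 - 0 = 255
255 - 0 = 255
Wildcard: 0.63.255.255


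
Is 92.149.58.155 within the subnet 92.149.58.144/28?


Subnet network: 92.149.58.144
Test IP AND mask: 92.149.58.144
Yes, 92.149.58.155 is in 92.149.58.144/28


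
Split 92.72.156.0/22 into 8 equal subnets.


New prefix = 22 + 3 = 25
Each subnet has 128 addresses
  92.72.156.0/25
  92.72.156.128/25
  92.72.157.0/25
  92.72.157.128/25
  92.72.158.0/25
  92.72.158.128/25
  92.72.159.0/25
  92.72.159.128/25
Subnets: 92.72.156.0/25, 92.72.156.128/25, 92.72.157.0/25, 92.72.157.128/25, 92.72.158.0/25, 92.72.158.128/25, 92.72.159.0/25, 92.72.159.128/25


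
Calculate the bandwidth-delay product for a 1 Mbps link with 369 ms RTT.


BDP = bandwidth * RTT
= 1 Mbps * 369 ms
= 1 * 1e6 * 369 / 1000 bits
= 369000 bits
= 46125 bytes
= 45.0439 KB
BDP = 369000 bits (46125 bytes)


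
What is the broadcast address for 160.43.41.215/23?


Network: 160.43.40.0/23
Host bits = 9
Set all host bits to 1:
Broadcast: 160.43.41.255


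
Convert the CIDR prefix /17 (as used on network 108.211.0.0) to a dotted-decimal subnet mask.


/17 means 17 network bits, 15 host bits
Binary: 11111111111111111000000000000000
Mask: 255.255.128.0


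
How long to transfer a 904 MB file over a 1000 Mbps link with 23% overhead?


Effective throughput = 1000 * (1 - 23/100) = 770 Mbps
File size in Mb = 904 * 8 = 7232 Mb
Time = 7232 / 770
Time = 9.3922 seconds


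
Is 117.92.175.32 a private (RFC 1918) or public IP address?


RFC 1918 private ranges:
  10.0.0.0/8 (10.0.0.0 - 10.255.255.255)
  172.16.0.0/12 (172.16.0.0 - 172.31.255.255)
  192.168.0.0/16 (192.168.0.0 - 192.168.255.255)
Public (not in any RFC 1918 range)


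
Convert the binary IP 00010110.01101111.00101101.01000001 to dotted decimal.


00010110 = 22
01101111 = 111
00101101 = 45
01000001 = 65
IP: 22.111.45.65


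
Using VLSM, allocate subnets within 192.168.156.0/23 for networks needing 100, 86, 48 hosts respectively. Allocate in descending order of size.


100 hosts -> /25 (126 usable): 192.168.156.0/25
86 hosts -> /25 (126 usable): 192.168.156.128/25
48 hosts -> /26 (62 usable): 192.168.157.0/26
Allocation: 192.168.156.0/25 (100 hosts, 126 usable); 192.168.156.128/25 (86 hosts, 126 usable); 192.168.157.0/26 (48 hosts, 62 usable)


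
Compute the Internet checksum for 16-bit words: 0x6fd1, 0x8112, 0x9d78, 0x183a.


Sum all words (with carry folding):
+ 0x6fd1 = 0x6fd1
+ 0x8112 = 0xf0e3
+ 0x9d78 = 0x8e5c
+ 0x183a = 0xa696
One's complement: ~0xa696
Checksum = 0x5969


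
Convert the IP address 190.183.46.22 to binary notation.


190 = 10111110
183 = 10110111
46 = 00101110
22 = 00010110
Binary: 10111110.10110111.00101110.00010110


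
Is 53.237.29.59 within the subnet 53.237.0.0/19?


Subnet network: 53.237.0.0
Test IP AND mask: 53.237.0.0
Yes, 53.237.29.59 is in 53.237.0.0/19


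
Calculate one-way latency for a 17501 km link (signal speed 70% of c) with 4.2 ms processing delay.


Speed = 0.7 * 3e5 km/s = 210000 km/s
Propagation delay = 17501 / 210000 = 0.0833 s = 83.3381 ms
Processing delay = 4.2 ms
Total one-way latency = 87.5381 ms


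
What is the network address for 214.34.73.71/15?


IP:   11010110.00100010.01001001.01000111
Mask: 11111111.11111110.00000000.00000000
AND operation:
Net:  11010110.00100010.00000000.00000000
Network: 214.34.0.0/15


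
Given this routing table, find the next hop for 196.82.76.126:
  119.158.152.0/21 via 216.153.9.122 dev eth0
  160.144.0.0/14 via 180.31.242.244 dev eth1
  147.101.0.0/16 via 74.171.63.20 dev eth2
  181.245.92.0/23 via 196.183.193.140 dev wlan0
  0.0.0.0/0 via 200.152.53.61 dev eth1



Longest prefix match for 196.82.76.126:
  /21 119.158.152.0: no
  /14 160.144.0.0: no
  /16 147.101.0.0: no
  /23 181.245.92.0: no
  /0 0.0.0.0: MATCH
Selected: next-hop 200.152.53.61 via eth1 (matched /0)


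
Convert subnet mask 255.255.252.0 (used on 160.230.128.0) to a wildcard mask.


Subnet mask: 255.255.252.0
Wildcard = 255.255.255.255 - subnet mask
255 - 255 = 0
255 - 255 = 0
255 - 252 = 3
255 - 0 = 255
Wildcard: 0.0.3.255


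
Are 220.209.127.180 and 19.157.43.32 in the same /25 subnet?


Mask: 255.255.255.128
220.209.127.180 AND mask = 220.209.127.128
19.157.43.32 AND mask = 19.157.43.0
No, different subnets (220.209.127.128 vs 19.157.43.0)


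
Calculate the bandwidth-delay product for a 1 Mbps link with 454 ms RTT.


BDP = bandwidth * RTT
= 1 Mbps * 454 ms
= 1 * 1e6 * 454 / 1000 bits
= 454000 bits
= 56750 bytes
= 55.4199 KB
BDP = 454000 bits (56750 bytes)


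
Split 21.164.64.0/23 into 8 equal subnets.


New prefix = 23 + 3 = 26
Each subnet has 64 addresses
  21.164.64.0/26
  21.164.64.64/26
  21.164.64.128/26
  21.164.64.192/26
  21.164.65.0/26
  21.164.65.64/26
  21.164.65.128/26
  21.164.65.192/26
Subnets: 21.164.64.0/26, 21.164.64.64/26, 21.164.64.128/26, 21.164.64.192/26, 21.164.65.0/26, 21.164.65.64/26, 21.164.65.128/26, 21.164.65.192/26


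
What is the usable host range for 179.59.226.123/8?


Network: 179.0.0.0
Broadcast: 179.255.255.255
First usable = network + 1
Last usable = broadcast - 1
Range: 179.0.0.1 to 179.255.255.254


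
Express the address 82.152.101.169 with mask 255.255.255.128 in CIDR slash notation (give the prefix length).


Binary: 11111111.11111111.11111111.10000000
Count leading 1s
Prefix: /25


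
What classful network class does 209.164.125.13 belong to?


First octet: 209
Binary: 11010001
110xxxxx -> Class C (192-223)
Class C, default mask 255.255.255.0 (/24)


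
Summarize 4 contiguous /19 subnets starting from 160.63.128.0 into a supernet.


Original prefix: /19
Number of subnets: 4 = 2^2
New prefix = 19 - 2 = 17
Supernet: 160.63.128.0/17


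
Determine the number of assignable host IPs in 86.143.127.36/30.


Host bits = 32 - 30 = 2
Total addresses = 2^2 = 4
Usable = total - 2 (network and broadcast)
Usable hosts: 2


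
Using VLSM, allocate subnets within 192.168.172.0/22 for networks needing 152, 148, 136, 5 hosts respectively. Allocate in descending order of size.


152 hosts -> /24 (254 usable): 192.168.172.0/24
148 hosts -> /24 (254 usable): 192.168.173.0/24
136 hosts -> /24 (254 usable): 192.168.174.0/24
5 hosts -> /29 (6 usable): 192.168.175.0/29
Allocation: 192.168.172.0/24 (152 hosts, 254 usable); 192.168.173.0/24 (148 hosts, 254 usable); 192.168.174.0/24 (136 hosts, 254 usable); 192.168.175.0/29 (5 hosts, 6 usable)


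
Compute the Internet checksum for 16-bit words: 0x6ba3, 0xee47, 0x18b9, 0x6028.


Sum all words (with carry folding):
+ 0x6ba3 = 0x6ba3
+ 0xee47 = 0x59eb
+ 0x18b9 = 0x72a4
+ 0x6028 = 0xd2cc
One's complement: ~0xd2cc
Checksum = 0x2d33


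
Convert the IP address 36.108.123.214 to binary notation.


36 = 00100100
108 = 01101100
123 = 01111011
214 = 11010110
Binary: 00100100.01101100.01111011.11010110


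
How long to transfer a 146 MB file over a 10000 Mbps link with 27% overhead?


Effective throughput = 10000 * (1 - 27/100) = 7300 Mbps
File size in Mb = 146 * 8 = 1168 Mb
Time = 1168 / 7300
Time = 0.16 seconds


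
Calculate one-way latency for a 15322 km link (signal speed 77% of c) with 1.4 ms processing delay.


Speed = 0.77 * 3e5 km/s = 231000 km/s
Propagation delay = 15322 / 231000 = 0.0663 s = 66.329 ms
Processing delay = 1.4 ms
Total one-way latency = 67.729 ms


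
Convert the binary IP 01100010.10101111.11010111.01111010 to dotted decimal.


01100010 = 98
10101111 = 175
11010111 = 215
01111010 = 122
IP: 98.175.215.122


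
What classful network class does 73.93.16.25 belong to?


First octet: 73
Binary: 01001001
0xxxxxxx -> Class A (1-126)
Class A, default mask 255.0.0.0 (/8)


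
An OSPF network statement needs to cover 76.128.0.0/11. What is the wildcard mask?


Subnet mask: 255.224.0.0
Wildcard = 255.255.255.255 - subnet mask
255 - 255 = 0
255 - 224 = 31
255 - 0 = 255
255 - 0 = 255
Wildcard: 0.31.255.255


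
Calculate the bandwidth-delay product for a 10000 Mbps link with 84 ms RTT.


BDP = bandwidth * RTT
= 10000 Mbps * 84 ms
= 10000 * 1e6 * 84 / 1000 bits
= 840000000 bits
= 105000000 bytes
= 102539.0625 KB
BDP = 840000000 bits (105000000 bytes)


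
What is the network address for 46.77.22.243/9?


IP:   00101110.01001101.00010110.11110011
Mask: 11111111.10000000.00000000.00000000
AND operation:
Net:  00101110.00000000.00000000.00000000
Network: 46.0.0.0/9


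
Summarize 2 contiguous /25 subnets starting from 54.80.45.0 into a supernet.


Original prefix: /25
Number of subnets: 2 = 2^1
New prefix = 25 - 1 = 24
Supernet: 54.80.45.0/24


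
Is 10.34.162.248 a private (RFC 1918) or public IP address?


RFC 1918 private ranges:
  10.0.0.0/8 (10.0.0.0 - 10.255.255.255)
  172.16.0.0/12 (172.16.0.0 - 172.31.255.255)
  192.168.0.0/16 (192.168.0.0 - 192.168.255.255)
Private (in 10.0.0.0/8)


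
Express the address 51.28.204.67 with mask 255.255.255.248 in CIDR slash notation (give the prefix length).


Binary: 11111111.11111111.11111111.11111000
Count leading 1s
Prefix: /29


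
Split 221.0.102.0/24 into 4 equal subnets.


New prefix = 24 + 2 = 26
Each subnet has 64 addresses
  221.0.102.0/26
  221.0.102.64/26
  221.0.102.128/26
  221.0.102.192/26
Subnets: 221.0.102.0/26, 221.0.102.64/26, 221.0.102.128/26, 221.0.102.192/26


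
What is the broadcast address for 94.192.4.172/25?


Network: 94.192.4.128/25
Host bits = 7
Set all host bits to 1:
Broadcast: 94.192.4.255


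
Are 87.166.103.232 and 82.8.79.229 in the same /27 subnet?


Mask: 255.255.255.224
87.166.103.232 AND mask = 87.166.103.224
82.8.79.229 AND mask = 82.8.79.224
No, different subnets (87.166.103.224 vs 82.8.79.224)


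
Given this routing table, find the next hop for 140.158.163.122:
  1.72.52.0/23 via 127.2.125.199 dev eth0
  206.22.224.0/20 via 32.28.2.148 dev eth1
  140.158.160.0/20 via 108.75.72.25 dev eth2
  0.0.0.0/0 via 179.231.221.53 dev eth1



Longest prefix match for 140.158.163.122:
  /23 1.72.52.0: no
  /20 206.22.224.0: no
  /20 140.158.160.0: MATCH
  /0 0.0.0.0: MATCH
Selected: next-hop 108.75.72.25 via eth2 (matched /20)


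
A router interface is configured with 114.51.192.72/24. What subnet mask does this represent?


/24 means 24 network bits, 8 host bits
Binary: 11111111111111111111111100000000
Mask: 255.255.255.0


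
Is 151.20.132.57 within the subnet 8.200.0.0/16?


Subnet network: 8.200.0.0
Test IP AND mask: 151.20.0.0
No, 151.20.132.57 is not in 8.200.0.0/16


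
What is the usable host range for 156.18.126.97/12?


Network: 156.16.0.0
Broadcast: 156.31.255.255
First usable = network + 1
Last usable = broadcast - 1
Range: 156.16.0.1 to 156.31.255.254


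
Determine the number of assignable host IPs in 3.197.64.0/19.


Host bits = 32 - 19 = 13
Total addresses = 2^13 = 8192
Usable = total - 2 (network and broadcast)
Usable hosts: 8190


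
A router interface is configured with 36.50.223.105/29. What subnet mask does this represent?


/29 means 29 network bits, 3 host bits
Binary: 11111111111111111111111111111000
Mask: 255.255.255.248


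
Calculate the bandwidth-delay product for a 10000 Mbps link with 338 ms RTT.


BDP = bandwidth * RTT
= 10000 Mbps * 338 ms
= 10000 * 1e6 * 338 / 1000 bits
= 3380000000 bits
= 422500000 bytes
= 412597.6562 KB
BDP = 3380000000 bits (422500000 bytes)


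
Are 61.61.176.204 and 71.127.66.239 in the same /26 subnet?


Mask: 255.255.255.192
61.61.176.204 AND mask = 61.61.176.192
71.127.66.239 AND mask = 71.127.66.192
No, different subnets (61.61.176.192 vs 71.127.66.192)


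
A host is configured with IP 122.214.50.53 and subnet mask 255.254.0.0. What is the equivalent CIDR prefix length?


Binary: 11111111.11111110.00000000.00000000
Count leading 1s
Prefix: /15


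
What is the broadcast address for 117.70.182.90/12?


Network: 117.64.0.0/12
Host bits = 20
Set all host bits to 1:
Broadcast: 117.79.255.255


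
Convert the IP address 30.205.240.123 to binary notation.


30 = 00011110
205 = 11001101
240 = 11110000
123 = 01111011
Binary: 00011110.11001101.11110000.01111011


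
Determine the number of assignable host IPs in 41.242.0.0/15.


Host bits = 32 - 15 = 17
Total addresses = 2^17 = 131072
Usable = total - 2 (network and broadcast)
Usable hosts: 131070


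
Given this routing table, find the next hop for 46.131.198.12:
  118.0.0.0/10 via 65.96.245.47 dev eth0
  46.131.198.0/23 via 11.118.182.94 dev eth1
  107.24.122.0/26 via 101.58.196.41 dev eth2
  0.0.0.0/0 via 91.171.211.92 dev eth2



Longest prefix match for 46.131.198.12:
  /10 118.0.0.0: no
  /23 46.131.198.0: MATCH
  /26 107.24.122.0: no
  /0 0.0.0.0: MATCH
Selected: next-hop 11.118.182.94 via eth1 (matched /23)


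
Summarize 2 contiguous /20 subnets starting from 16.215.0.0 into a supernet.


Original prefix: /20
Number of subnets: 2 = 2^1
New prefix = 20 - 1 = 19
Supernet: 16.215.0.0/19


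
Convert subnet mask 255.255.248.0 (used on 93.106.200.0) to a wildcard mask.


Subnet mask: 255.255.248.0
Wildcard = 255.255.255.255 - subnet mask
255 - 255 = 0
255 - 255 = 0
255 - 248 = 7
255 - 0 = 255
Wildcard: 0.0.7.255


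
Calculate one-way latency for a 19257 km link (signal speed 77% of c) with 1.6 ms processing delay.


Speed = 0.77 * 3e5 km/s = 231000 km/s
Propagation delay = 19257 / 231000 = 0.0834 s = 83.3636 ms
Processing delay = 1.6 ms
Total one-way latency = 84.9636 ms


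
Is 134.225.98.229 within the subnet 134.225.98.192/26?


Subnet network: 134.225.98.192
Test IP AND mask: 134.225.98.192
Yes, 134.225.98.229 is in 134.225.98.192/26


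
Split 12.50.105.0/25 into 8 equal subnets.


New prefix = 25 + 3 = 28
Each subnet has 16 addresses
  12.50.105.0/28
  12.50.105.16/28
  12.50.105.32/28
  12.50.105.48/28
  12.50.105.64/28
  12.50.105.80/28
  12.50.105.96/28
  12.50.105.112/28
Subnets: 12.50.105.0/28, 12.50.105.16/28, 12.50.105.32/28, 12.50.105.48/28, 12.50.105.64/28, 12.50.105.80/28, 12.50.105.96/28, 12.50.105.112/28


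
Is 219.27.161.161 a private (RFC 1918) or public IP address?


RFC 1918 private ranges:
  10.0.0.0/8 (10.0.0.0 - 10.255.255.255)
  172.16.0.0/12 (172.16.0.0 - 172.31.255.255)
  192.168.0.0/16 (192.168.0.0 - 192.168.255.255)
Public (not in any RFC 1918 range)


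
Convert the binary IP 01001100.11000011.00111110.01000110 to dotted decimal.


01001100 = 76
11000011 = 195
00111110 = 62
01000110 = 70
IP: 76.195.62.70


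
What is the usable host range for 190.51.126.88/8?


Network: 190.0.0.0
Broadcast: 190.255.255.255
First usable = network + 1
Last usable = broadcast - 1
Range: 190.0.0.1 to 190.255.255.254


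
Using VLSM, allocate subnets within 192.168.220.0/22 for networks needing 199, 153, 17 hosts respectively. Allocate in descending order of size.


199 hosts -> /24 (254 usable): 192.168.220.0/24
153 hosts -> /24 (254 usable): 192.168.221.0/24
17 hosts -> /27 (30 usable): 192.168.222.0/27
Allocation: 192.168.220.0/24 (199 hosts, 254 usable); 192.168.221.0/24 (153 hosts, 254 usable); 192.168.222.0/27 (17 hosts, 30 usable)


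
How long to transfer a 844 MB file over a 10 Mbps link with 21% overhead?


Effective throughput = 10 * (1 - 21/100) = 7.9 Mbps
File size in Mb = 844 * 8 = 6752 Mb
Time = 6752 / 7.9
Time = 854.6835 seconds


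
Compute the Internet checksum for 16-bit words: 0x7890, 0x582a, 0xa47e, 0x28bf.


Sum all words (with carry folding):
+ 0x7890 = 0x7890
+ 0x582a = 0xd0ba
+ 0xa47e = 0x7539
+ 0x28bf = 0x9df8
One's complement: ~0x9df8
Checksum = 0x6207


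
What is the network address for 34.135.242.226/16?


IP:   00100010.10000111.11110010.11100010
Mask: 11111111.11111111.00000000.00000000
AND operation:
Net:  00100010.10000111.00000000.00000000
Network: 34.135.0.0/16


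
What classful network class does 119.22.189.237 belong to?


First octet: 119
Binary: 01110111
0xxxxxxx -> Class A (1-126)
Class A, default mask 255.0.0.0 (/8)


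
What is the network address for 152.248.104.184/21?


IP:   10011000.11111000.01101000.10111000
Mask: 11111111.11111111.11111000.00000000
AND operation:
Net:  10011000.11111000.01101000.00000000
Network: 152.248.104.0/21


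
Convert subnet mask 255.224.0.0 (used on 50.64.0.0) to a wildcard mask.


Subnet mask: 255.224.0.0
Wildcard = 255.255.255.255 - subnet mask
255 - 255 = 0
255 - 224 = 31
255 - 0 = 255
255 - 0 = 255
Wildcard: 0.31.255.255


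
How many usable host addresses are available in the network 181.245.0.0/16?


Host bits = 32 - 16 = 16
Total addresses = 2^16 = 65536
Usable = total - 2 (network and broadcast)
Usable hosts: 65534


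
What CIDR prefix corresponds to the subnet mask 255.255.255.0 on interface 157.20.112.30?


Binary: 11111111.11111111.11111111.00000000
Count leading 1s
Prefix: /24


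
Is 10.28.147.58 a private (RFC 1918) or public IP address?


RFC 1918 private ranges:
  10.0.0.0/8 (10.0.0.0 - 10.255.255.255)
  172.16.0.0/12 (172.16.0.0 - 172.31.255.255)
  192.168.0.0/16 (192.168.0.0 - 192.168.255.255)
Private (in 10.0.0.0/8)


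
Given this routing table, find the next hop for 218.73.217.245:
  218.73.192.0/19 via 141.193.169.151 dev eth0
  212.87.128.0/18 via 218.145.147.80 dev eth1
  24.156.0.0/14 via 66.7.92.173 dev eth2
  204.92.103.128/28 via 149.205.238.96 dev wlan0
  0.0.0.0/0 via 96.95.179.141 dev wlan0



Longest prefix match for 218.73.217.245:
  /19 218.73.192.0: MATCH
  /18 212.87.128.0: no
  /14 24.156.0.0: no
  /28 204.92.103.128: no
  /0 0.0.0.0: MATCH
Selected: next-hop 141.193.169.151 via eth0 (matched /19)


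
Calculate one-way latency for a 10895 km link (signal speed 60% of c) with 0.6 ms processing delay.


Speed = 0.6 * 3e5 km/s = 180000 km/s
Propagation delay = 10895 / 180000 = 0.0605 s = 60.5278 ms
Processing delay = 0.6 ms
Total one-way latency = 61.1278 ms


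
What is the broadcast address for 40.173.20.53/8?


Network: 40.0.0.0/8
Host bits = 24
Set all host bits to 1:
Broadcast: 40.255.255.255


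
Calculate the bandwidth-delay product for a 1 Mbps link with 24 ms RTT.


BDP = bandwidth * RTT
= 1 Mbps * 24 ms
= 1 * 1e6 * 24 / 1000 bits
= 24000 bits
= 3000 bytes
= 2.9297 KB
BDP = 24000 bits (3000 bytes)


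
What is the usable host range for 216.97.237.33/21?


Network: 216.97.232.0
Broadcast: 216.97.239.255
First usable = network + 1
Last usable = broadcast - 1
Range: 216.97.232.1 to 216.97.239.254


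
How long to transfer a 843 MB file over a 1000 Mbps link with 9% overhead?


Effective throughput = 1000 * (1 - 9/100) = 910 Mbps
File size in Mb = 843 * 8 = 6744 Mb
Time = 6744 / 910
Time = 7.411 seconds


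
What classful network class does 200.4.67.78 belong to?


First octet: 200
Binary: 11001000
110xxxxx -> Class C (192-223)
Class C, default mask 255.255.255.0 (/24)


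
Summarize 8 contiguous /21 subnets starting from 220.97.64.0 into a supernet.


Original prefix: /21
Number of subnets: 8 = 2^3
New prefix = 21 - 3 = 18
Supernet: 220.97.64.0/18


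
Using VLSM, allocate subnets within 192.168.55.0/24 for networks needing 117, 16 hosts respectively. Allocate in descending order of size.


117 hosts -> /25 (126 usable): 192.168.55.0/25
16 hosts -> /27 (30 usable): 192.168.55.128/27
Allocation: 192.168.55.0/25 (117 hosts, 126 usable); 192.168.55.128/27 (16 hosts, 30 usable)


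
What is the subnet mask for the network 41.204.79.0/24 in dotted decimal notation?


/24 means 24 network bits, 8 host bits
Binary: 11111111111111111111111100000000
Mask: 255.255.255.0


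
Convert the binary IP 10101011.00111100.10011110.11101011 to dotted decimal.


10101011 = 171
00111100 = 60
10011110 = 158
11101011 = 235
IP: 171.60.158.235


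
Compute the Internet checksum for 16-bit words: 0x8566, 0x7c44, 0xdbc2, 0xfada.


Sum all words (with carry folding):
+ 0x8566 = 0x8566
+ 0x7c44 = 0x01ab
+ 0xdbc2 = 0xdd6d
+ 0xfada = 0xd848
One's complement: ~0xd848
Checksum = 0x27b7


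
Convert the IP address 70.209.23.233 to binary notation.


70 = 01000110
209 = 11010001
23 = 00010111
233 = 11101001
Binary: 01000110.11010001.00010111.11101001


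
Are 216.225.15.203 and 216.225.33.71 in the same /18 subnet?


Mask: 255.255.192.0
216.225.15.203 AND mask = 216.225.0.0
216.225.33.71 AND mask = 216.225.0.0
Yes, same subnet (216.225.0.0)


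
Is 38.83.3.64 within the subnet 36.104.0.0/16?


Subnet network: 36.104.0.0
Test IP AND mask: 38.83.0.0
No, 38.83.3.64 is not in 36.104.0.0/16


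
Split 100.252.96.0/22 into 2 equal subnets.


New prefix = 22 + 1 = 23
Each subnet has 512 addresses
  100.252.96.0/23
  100.252.98.0/23
Subnets: 100.252.96.0/23, 100.252.98.0/23


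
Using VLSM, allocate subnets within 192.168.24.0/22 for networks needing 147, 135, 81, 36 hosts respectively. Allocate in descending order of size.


147 hosts -> /24 (254 usable): 192.168.24.0/24
135 hosts -> /24 (254 usable): 192.168.25.0/24
81 hosts -> /25 (126 usable): 192.168.26.0/25
36 hosts -> /26 (62 usable): 192.168.26.128/26
Allocation: 192.168.24.0/24 (147 hosts, 254 usable); 192.168.25.0/24 (135 hosts, 254 usable); 192.168.26.0/25 (81 hosts, 126 usable); 192.168.26.128/26 (36 hosts, 62 usable)


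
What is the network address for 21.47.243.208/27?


IP:   00010101.00101111.11110011.11010000
Mask: 11111111.11111111.11111111.11100000
AND operation:
Net:  00010101.00101111.11110011.11000000
Network: 21.47.243.192/27


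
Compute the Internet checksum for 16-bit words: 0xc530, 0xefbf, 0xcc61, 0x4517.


Sum all words (with carry folding):
+ 0xc530 = 0xc530
+ 0xefbf = 0xb4f0
+ 0xcc61 = 0x8152
+ 0x4517 = 0xc669
One's complement: ~0xc669
Checksum = 0x3996


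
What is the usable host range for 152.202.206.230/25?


Network: 152.202.206.128
Broadcast: 152.202.206.255
First usable = network + 1
Last usable = broadcast - 1
Range: 152.202.206.129 to 152.202.206.254


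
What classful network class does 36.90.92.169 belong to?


First octet: 36
Binary: 00100100
0xxxxxxx -> Class A (1-126)
Class A, default mask 255.0.0.0 (/8)


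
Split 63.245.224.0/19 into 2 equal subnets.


New prefix = 19 + 1 = 20
Each subnet has 4096 addresses
  63.245.224.0/20
  63.245.240.0/20
Subnets: 63.245.224.0/20, 63.245.240.0/20


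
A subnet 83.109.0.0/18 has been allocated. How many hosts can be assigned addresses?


Host bits = 32 - 18 = 14
Total addresses = 2^14 = 16384
Usable = total - 2 (network and broadcast)
Usable hosts: 16382


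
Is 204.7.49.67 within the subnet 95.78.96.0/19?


Subnet network: 95.78.96.0
Test IP AND mask: 204.7.32.0
No, 204.7.49.67 is not in 95.78.96.0/19


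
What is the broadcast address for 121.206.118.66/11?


Network: 121.192.0.0/11
Host bits = 21
Set all host bits to 1:
Broadcast: 121.223.255.255


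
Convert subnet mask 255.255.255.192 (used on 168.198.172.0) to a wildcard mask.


Subnet mask: 255.255.255.192
Wildcard = 255.255.255.255 - subnet mask
255 - 255 = 0
255 - 255 = 0
255 - 255 = 0
255 - 192 = 63
Wildcard: 0.0.0.63


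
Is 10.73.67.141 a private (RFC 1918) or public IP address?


RFC 1918 private ranges:
  10.0.0.0/8 (10.0.0.0 - 10.255.255.255)
  172.16.0.0/12 (172.16.0.0 - 172.31.255.255)
  192.168.0.0/16 (192.168.0.0 - 192.168.255.255)
Private (in 10.0.0.0/8)


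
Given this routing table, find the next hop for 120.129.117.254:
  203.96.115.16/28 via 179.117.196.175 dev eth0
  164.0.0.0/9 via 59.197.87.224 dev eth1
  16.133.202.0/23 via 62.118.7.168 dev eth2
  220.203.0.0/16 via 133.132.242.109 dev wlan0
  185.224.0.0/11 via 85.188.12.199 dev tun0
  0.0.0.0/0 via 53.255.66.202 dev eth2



Longest prefix match for 120.129.117.254:
  /28 203.96.115.16: no
  /9 164.0.0.0: no
  /23 16.133.202.0: no
  /16 220.203.0.0: no
  /11 185.224.0.0: no
  /0 0.0.0.0: MATCH
Selected: next-hop 53.255.66.202 via eth2 (matched /0)


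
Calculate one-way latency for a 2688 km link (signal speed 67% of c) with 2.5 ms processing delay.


Speed = 0.67 * 3e5 km/s = 201000 km/s
Propagation delay = 2688 / 201000 = 0.0134 s = 13.3731 ms
Processing delay = 2.5 ms
Total one-way latency = 15.8731 ms


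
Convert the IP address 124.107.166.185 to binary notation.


124 = 01111100
107 = 01101011
166 = 10100110
185 = 10111001
Binary: 01111100.01101011.10100110.10111001


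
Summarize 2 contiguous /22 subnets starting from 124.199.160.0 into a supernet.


Original prefix: /22
Number of subnets: 2 = 2^1
New prefix = 22 - 1 = 21
Supernet: 124.199.160.0/21


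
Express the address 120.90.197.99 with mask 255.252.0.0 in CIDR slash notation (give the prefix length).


Binary: 11111111.11111100.00000000.00000000
Count leading 1s
Prefix: /14


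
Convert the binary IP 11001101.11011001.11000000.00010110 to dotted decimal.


11001101 = 205
11011001 = 217
11000000 = 192
00010110 = 22
IP: 205.217.192.22


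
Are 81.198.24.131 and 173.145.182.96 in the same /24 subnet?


Mask: 255.255.255.0
81.198.24.131 AND mask = 81.198.24.0
173.145.182.96 AND mask = 173.145.182.0
No, different subnets (81.198.24.0 vs 173.145.182.0)


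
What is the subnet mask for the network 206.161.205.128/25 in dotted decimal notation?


/25 means 25 network bits, 7 host bits
Binary: 11111111111111111111111110000000
Mask: 255.255.255.128


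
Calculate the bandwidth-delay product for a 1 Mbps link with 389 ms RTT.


BDP = bandwidth * RTT
= 1 Mbps * 389 ms
= 1 * 1e6 * 389 / 1000 bits
= 389000 bits
= 48625 bytes
= 47.4854 KB
BDP = 389000 bits (48625 bytes)


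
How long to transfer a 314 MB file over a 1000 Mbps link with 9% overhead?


Effective throughput = 1000 * (1 - 9/100) = 910 Mbps
File size in Mb = 314 * 8 = 2512 Mb
Time = 2512 / 910
Time = 2.7604 seconds


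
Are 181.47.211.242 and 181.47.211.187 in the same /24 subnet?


Mask: 255.255.255.0
181.47.211.242 AND mask = 181.47.211.0
181.47.211.187 AND mask = 181.47.211.0
Yes, same subnet (181.47.211.0)


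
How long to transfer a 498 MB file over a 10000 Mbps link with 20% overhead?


Effective throughput = 10000 * (1 - 20/100) = 8000 Mbps
File size in Mb = 498 * 8 = 3984 Mb
Time = 3984 / 8000
Time = 0.498 seconds


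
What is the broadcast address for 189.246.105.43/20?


Network: 189.246.96.0/20
Host bits = 12
Set all host bits to 1:
Broadcast: 189.246.111.255


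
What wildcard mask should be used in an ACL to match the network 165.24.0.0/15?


Subnet mask: 255.254.0.0
Wildcard = 255.255.255.255 - subnet mask
255 - 255 = 0
255 - 254 = 1
255 - 0 = 255
255 - 0 = 255
Wildcard: 0.1.255.255


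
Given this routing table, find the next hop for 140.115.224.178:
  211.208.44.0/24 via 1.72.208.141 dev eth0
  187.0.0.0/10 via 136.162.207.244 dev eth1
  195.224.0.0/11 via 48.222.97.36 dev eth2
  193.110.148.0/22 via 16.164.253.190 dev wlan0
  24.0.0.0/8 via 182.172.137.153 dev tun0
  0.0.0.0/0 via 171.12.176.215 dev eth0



Longest prefix match for 140.115.224.178:
  /24 211.208.44.0: no
  /10 187.0.0.0: no
  /11 195.224.0.0: no
  /22 193.110.148.0: no
  /8 24.0.0.0: no
  /0 0.0.0.0: MATCH
Selected: next-hop 171.12.176.215 via eth0 (matched /0)


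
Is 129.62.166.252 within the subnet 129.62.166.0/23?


Subnet network: 129.62.166.0
Test IP AND mask: 129.62.166.0
Yes, 129.62.166.252 is in 129.62.166.0/23


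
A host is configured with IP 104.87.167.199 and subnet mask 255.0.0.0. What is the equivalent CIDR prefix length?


Binary: 11111111.00000000.00000000.00000000
Count leading 1s
Prefix: /8


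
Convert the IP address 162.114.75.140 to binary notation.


162 = 10100010
114 = 01110010
75 = 01001011
140 = 10001100
Binary: 10100010.01110010.01001011.10001100


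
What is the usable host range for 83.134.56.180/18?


Network: 83.134.0.0
Broadcast: 83.134.63.255
First usable = network + 1
Last usable = broadcast - 1
Range: 83.134.0.1 to 83.134.63.254


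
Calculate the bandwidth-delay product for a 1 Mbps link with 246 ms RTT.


BDP = bandwidth * RTT
= 1 Mbps * 246 ms
= 1 * 1e6 * 246 / 1000 bits
= 246000 bits
= 30750 bytes
= 30.0293 KB
BDP = 246000 bits (30750 bytes)


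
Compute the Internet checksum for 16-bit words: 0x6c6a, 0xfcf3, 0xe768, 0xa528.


Sum all words (with carry folding):
+ 0x6c6a = 0x6c6a
+ 0xfcf3 = 0x695e
+ 0xe768 = 0x50c7
+ 0xa528 = 0xf5ef
One's complement: ~0xf5ef
Checksum = 0x0a10


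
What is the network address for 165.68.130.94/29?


IP:   10100101.01000100.10000010.01011110
Mask: 11111111.11111111.11111111.11111000
AND operation:
Net:  10100101.01000100.10000010.01011000
Network: 165.68.130.88/29


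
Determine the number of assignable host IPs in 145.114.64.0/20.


Host bits = 32 - 20 = 12
Total addresses = 2^12 = 4096
Usable = total - 2 (network and broadcast)
Usable hosts: 4094


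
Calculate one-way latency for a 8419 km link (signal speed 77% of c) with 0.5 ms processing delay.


Speed = 0.77 * 3e5 km/s = 231000 km/s
Propagation delay = 8419 / 231000 = 0.0364 s = 36.4459 ms
Processing delay = 0.5 ms
Total one-way latency = 36.9459 ms


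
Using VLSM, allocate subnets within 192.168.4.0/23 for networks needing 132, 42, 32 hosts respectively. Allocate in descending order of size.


132 hosts -> /24 (254 usable): 192.168.4.0/24
42 hosts -> /26 (62 usable): 192.168.5.0/26
32 hosts -> /26 (62 usable): 192.168.5.64/26
Allocation: 192.168.4.0/24 (132 hosts, 254 usable); 192.168.5.0/26 (42 hosts, 62 usable); 192.168.5.64/26 (32 hosts, 62 usable)


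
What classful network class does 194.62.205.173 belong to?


First octet: 194
Binary: 11000010
110xxxxx -> Class C (192-223)
Class C, default mask 255.255.255.0 (/24)


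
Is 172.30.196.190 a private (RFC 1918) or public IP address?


RFC 1918 private ranges:
  10.0.0.0/8 (10.0.0.0 - 10.255.255.255)
  172.16.0.0/12 (172.16.0.0 - 172.31.255.255)
  192.168.0.0/16 (192.168.0.0 - 192.168.255.255)
Private (in 172.16.0.0/12)


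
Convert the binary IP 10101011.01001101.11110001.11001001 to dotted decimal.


10101011 = 171
01001101 = 77
11110001 = 241
11001001 = 201
IP: 171.77.241.201


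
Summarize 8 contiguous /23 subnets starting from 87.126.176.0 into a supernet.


Original prefix: /23
Number of subnets: 8 = 2^3
New prefix = 23 - 3 = 20
Supernet: 87.126.176.0/20


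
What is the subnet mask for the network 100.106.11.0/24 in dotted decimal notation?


/24 means 24 network bits, 8 host bits
Binary: 11111111111111111111111100000000
Mask: 255.255.255.0


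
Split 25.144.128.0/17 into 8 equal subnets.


New prefix = 17 + 3 = 20
Each subnet has 4096 addresses
  25.144.128.0/20
  25.144.144.0/20
  25.144.160.0/20
  25.144.176.0/20
  25.144.192.0/20
  25.144.208.0/20
  25.144.224.0/20
  25.144.240.0/20
Subnets: 25.144.128.0/20, 25.144.144.0/20, 25.144.160.0/20, 25.144.176.0/20, 25.144.192.0/20, 25.144.208.0/20, 25.144.224.0/20, 25.144.240.0/20


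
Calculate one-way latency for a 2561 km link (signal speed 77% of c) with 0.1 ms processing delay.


Speed = 0.77 * 3e5 km/s = 231000 km/s
Propagation delay = 2561 / 231000 = 0.0111 s = 11.0866 ms
Processing delay = 0.1 ms
Total one-way latency = 11.1866 ms


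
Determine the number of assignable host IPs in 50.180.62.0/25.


Host bits = 32 - 25 = 7
Total addresses = 2^7 = 128
Usable = total - 2 (network and broadcast)
Usable hosts: 126


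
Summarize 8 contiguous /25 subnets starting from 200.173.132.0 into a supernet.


Original prefix: /25
Number of subnets: 8 = 2^3
New prefix = 25 - 3 = 22
Supernet: 200.173.132.0/22


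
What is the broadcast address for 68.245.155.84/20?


Network: 68.245.144.0/20
Host bits = 12
Set all host bits to 1:
Broadcast: 68.245.159.255


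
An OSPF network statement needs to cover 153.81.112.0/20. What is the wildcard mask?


Subnet mask: 255.255.240.0
Wildcard = 255.255.255.255 - subnet mask
255 - 255 = 0
255 - 255 = 0
255 - 240 = 15
255 - 0 = 255
Wildcard: 0.0.15.255


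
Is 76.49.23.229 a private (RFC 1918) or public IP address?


RFC 1918 private ranges:
  10.0.0.0/8 (10.0.0.0 - 10.255.255.255)
  172.16.0.0/12 (172.16.0.0 - 172.31.255.255)
  192.168.0.0/16 (192.168.0.0 - 192.168.255.255)
Public (not in any RFC 1918 range)


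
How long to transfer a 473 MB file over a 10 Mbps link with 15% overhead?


Effective throughput = 10 * (1 - 15/100) = 8.5 Mbps
File size in Mb = 473 * 8 = 3784 Mb
Time = 3784 / 8.5
Time = 445.1765 seconds


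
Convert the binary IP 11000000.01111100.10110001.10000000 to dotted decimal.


11000000 = 192
01111100 = 124
10110001 = 177
10000000 = 128
IP: 192.124.177.128


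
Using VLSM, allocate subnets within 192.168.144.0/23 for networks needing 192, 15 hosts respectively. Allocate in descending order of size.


192 hosts -> /24 (254 usable): 192.168.144.0/24
15 hosts -> /27 (30 usable): 192.168.145.0/27
Allocation: 192.168.144.0/24 (192 hosts, 254 usable); 192.168.145.0/27 (15 hosts, 30 usable)
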